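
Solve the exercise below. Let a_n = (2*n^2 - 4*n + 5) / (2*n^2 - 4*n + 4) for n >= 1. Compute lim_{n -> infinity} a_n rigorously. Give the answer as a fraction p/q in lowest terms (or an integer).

Divide numerator and denominator by n^2, the highest power:
numerator / n^2 = 2 - 4/n + 5/n^2
denominator / n^2 = 2 - 4/n + 4/n^2
As n -> infinity, all terms of the form c/n^k (k >= 1) tend to 0.
So numerator / n^2 -> 2 and denominator / n^2 -> 2.
Therefore lim a_n = 1.

1


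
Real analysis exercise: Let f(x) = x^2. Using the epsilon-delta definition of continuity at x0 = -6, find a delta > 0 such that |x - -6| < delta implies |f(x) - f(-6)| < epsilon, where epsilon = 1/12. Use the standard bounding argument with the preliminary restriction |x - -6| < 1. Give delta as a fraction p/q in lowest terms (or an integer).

Factor: |x^2 - (-6)^2| = |x - -6| * |x + -6|.
Impose |x - -6| < 1 first. Then |x + -6| = |(x - -6) + 2*(-6)| <= |x - -6| + 2*|-6| < 1 + 12 = 13.
So |x^2 - (-6)^2| < delta * 13.
We need delta * 13 <= 1/12, i.e. delta <= 1/12/13 = 1/156.
Since 1/156 < 1, this is tighter than 1; take delta = 1/156.
So delta = 1/156 works.

1/156


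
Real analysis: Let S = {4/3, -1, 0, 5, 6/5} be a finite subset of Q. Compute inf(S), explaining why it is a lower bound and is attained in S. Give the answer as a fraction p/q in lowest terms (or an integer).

S is finite, so inf(S) = min(S).
Sorted increasing:
-1, 0, 6/5, 4/3, 5
The extremum is -1.
For every x in S, x >= -1. And -1 is in S, so it is attained.
Therefore inf(S) = -1.

-1


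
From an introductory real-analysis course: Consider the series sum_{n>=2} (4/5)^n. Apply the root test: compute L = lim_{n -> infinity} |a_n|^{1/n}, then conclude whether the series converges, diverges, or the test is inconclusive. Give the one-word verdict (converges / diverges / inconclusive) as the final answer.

Let a_n denote the general term. Form |a_n|^(1/n) and simplify:
|a_n|^(1/n) = 4/5
Take the limit as n -> infinity: L = 4/5.
Since L = 4/5 < 1, the root test implies convergence.

converges


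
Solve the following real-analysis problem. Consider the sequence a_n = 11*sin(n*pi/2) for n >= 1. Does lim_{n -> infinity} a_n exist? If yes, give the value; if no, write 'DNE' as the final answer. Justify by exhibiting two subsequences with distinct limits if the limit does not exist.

Examine the behaviour of a_n along subsequences.
a_{4k+1} = 11*sin(pi/2 + 2k*pi) = 11 -> 11. a_{4k+3} = 11*sin(3pi/2 + 2k*pi) = -11 -> -11.
Since these two subsequential limits are 11 and -11, distinct, the full sequence cannot converge (a convergent sequence has all subsequences tending to the same limit). So lim a_n does not exist.

DNE


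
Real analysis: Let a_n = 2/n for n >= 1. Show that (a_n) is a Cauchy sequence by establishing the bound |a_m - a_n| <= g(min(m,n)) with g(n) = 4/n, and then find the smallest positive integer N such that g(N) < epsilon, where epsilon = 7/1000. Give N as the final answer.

For any m, n >= 1, by the triangle inequality:
|a_m - a_n| = |2/m - 2/n| <= 2*1/m + 2*1/n <= 4/min(m,n).
So g(n) = 4/n bounds the Cauchy difference. Since g(n) -> 0, (a_n) is Cauchy.
Now solve g(N) < 7/1000: 4/N < 7/1000 <=> N > 4 / (7/1000) = 4000/7.
The smallest integer strictly greater than 4000/7 is N = 572.
Check: g(572) = 4/572 = 1/143 < 7/1000; g(571) = 4/571 >= 7/1000. So N = 572.

572


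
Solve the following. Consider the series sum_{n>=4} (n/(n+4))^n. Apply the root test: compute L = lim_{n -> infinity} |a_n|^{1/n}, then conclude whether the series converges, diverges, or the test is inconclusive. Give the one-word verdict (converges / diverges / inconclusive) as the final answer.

Let a_n denote the general term. Form |a_n|^(1/n) and simplify:
|a_n|^(1/n) = n/(n + 4)
Take the limit as n -> infinity: L = 1.
Since L = 1, the root test is inconclusive. (In fact a_n = (n/(n+4))^n -> e^(-4) != 0, so the nth-term test shows divergence; but the root test itself gives no conclusion.)

inconclusive


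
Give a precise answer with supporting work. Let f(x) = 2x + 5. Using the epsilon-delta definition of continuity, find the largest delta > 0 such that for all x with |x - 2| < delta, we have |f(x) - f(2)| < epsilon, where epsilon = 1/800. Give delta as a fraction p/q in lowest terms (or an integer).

We compute f(2) = 2*(2) + 5 = 9.
|f(x) - f(2)| = |2x + 5 - (9)| = |2(x - 2)| = 2|x - 2|.
We need 2|x - 2| < 1/800, i.e. |x - 2| < 1/800 / 2 = 1/1600.
So any delta <= 1/1600 works. Conversely, if delta > 1/1600, then x = 2 + 1/1600 satisfies |x - 2| = 1/1600 < delta but |f(x) - f(2)| = 2 * 1/1600 = 1/800, which is not < 1/800; so no larger delta works.
Hence the largest such delta is 1/1600.

1/1600


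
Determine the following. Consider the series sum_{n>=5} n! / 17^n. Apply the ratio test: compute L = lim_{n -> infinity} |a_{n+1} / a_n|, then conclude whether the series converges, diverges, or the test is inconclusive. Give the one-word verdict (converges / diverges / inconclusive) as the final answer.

Let a_n denote the general term. Form the ratio a_{n+1}/a_n and simplify:
a_{n+1}/a_n = n/17 + 1/17
Take the limit as n -> infinity: L = infinity.
Since L = infinity > 1 (or L = infinity), the ratio test implies the series diverges.

diverges


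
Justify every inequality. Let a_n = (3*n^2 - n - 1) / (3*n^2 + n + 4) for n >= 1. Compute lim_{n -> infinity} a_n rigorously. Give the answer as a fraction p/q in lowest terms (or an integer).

Divide numerator and denominator by n^2, the highest power:
numerator / n^2 = 3 - 1/n - 1/n^2
denominator / n^2 = 3 + 1/n + 4/n^2
As n -> infinity, all terms of the form c/n^k (k >= 1) tend to 0.
So numerator / n^2 -> 3 and denominator / n^2 -> 3.
Therefore lim a_n = 1.

1


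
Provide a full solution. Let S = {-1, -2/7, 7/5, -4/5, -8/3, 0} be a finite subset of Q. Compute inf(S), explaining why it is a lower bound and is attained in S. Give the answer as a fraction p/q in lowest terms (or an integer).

S is finite, so inf(S) = min(S).
Sorted increasing:
-8/3, -1, -4/5, -2/7, 0, 7/5
The extremum is -8/3.
For every x in S, x >= -8/3. And -8/3 is in S, so it is attained.
Therefore inf(S) = -8/3.

-8/3


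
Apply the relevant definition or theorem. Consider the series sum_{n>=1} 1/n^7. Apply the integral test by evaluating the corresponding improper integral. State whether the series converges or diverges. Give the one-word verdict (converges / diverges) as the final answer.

Let f(x) = x^(-7). Then f is positive, continuous, and decreasing on [1, infinity), so the integral test applies.
Compute the improper integral int_{1}^infinity f(x) dx:
  antiderivative F(x) = -1/(6*x^6).
  As x -> infinity, F(x) -> 0 (since p = 7 > 1).
  So int = F(infinity) - F(1) = 0 - (-1/6) = 1/6.
  Finite, so by the integral test, the series converges.

converges


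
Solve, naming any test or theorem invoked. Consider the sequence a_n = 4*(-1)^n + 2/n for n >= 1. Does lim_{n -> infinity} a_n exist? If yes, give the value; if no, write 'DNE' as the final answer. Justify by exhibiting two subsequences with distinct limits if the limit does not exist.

Examine the behaviour of a_n along subsequences.
a_{2k} = 4 + 2/(2k) -> 4. a_{2k+1} = -4 + 2/(2k+1) -> -4.
Since these two subsequential limits are 4 and -4, distinct, the full sequence cannot converge (a convergent sequence has all subsequences tending to the same limit). So lim a_n does not exist.

DNE


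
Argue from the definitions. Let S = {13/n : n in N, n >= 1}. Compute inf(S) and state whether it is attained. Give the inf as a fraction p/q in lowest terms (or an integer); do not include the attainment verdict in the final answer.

Analysis:
- Values: 13, 13/2, 13/3, 13/4, ... strictly decreasing.
- The maximum is 13 (n=1); sup = 13 (attained).
- The set is bounded below by 0; 13/n -> 0 so 0 is the greatest lower bound.
- 0 is not in the set, so inf = 0 is not attained.
Conclusion: inf(S) = 0, not attained in S.

0


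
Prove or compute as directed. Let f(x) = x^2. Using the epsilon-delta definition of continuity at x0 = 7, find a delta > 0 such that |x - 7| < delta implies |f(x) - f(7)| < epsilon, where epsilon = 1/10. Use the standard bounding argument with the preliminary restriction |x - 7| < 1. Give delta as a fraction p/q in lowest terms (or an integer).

Factor: |x^2 - (7)^2| = |x - 7| * |x + 7|.
Impose |x - 7| < 1 first. Then |x + 7| = |(x - 7) + 2*(7)| <= |x - 7| + 2*|7| < 1 + 14 = 15.
So |x^2 - (7)^2| < delta * 15.
We need delta * 15 <= 1/10, i.e. delta <= 1/10/15 = 1/150.
Since 1/150 < 1, this is tighter than 1; take delta = 1/150.
So delta = 1/150 works.

1/150


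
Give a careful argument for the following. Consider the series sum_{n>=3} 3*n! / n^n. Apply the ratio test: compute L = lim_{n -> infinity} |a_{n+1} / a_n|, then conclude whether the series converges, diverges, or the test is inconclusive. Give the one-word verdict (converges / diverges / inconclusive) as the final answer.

Let a_n denote the general term. Form the ratio a_{n+1}/a_n and simplify:
a_{n+1}/a_n = (n/(n + 1))^n
Take the limit as n -> infinity: L = exp(-1).
Since L = exp(-1) < 1, the ratio test implies the series converges.

converges


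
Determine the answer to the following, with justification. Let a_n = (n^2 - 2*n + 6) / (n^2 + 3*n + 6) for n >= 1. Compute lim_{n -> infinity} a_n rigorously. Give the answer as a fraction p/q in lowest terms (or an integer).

Divide numerator and denominator by n^2, the highest power:
numerator / n^2 = 1 - 2/n + 6/n^2
denominator / n^2 = 1 + 3/n + 6/n^2
As n -> infinity, all terms of the form c/n^k (k >= 1) tend to 0.
So numerator / n^2 -> 1 and denominator / n^2 -> 1.
Therefore lim a_n = 1.

1


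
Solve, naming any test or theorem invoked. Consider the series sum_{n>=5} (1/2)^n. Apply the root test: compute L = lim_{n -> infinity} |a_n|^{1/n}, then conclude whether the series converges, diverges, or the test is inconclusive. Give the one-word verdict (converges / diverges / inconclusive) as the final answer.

Let a_n denote the general term. Form |a_n|^(1/n) and simplify:
|a_n|^(1/n) = 1/2
Take the limit as n -> infinity: L = 1/2.
Since L = 1/2 < 1, the root test implies convergence.

converges


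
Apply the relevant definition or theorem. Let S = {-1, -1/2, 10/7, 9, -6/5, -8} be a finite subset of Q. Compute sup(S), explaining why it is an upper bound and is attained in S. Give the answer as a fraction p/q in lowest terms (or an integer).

S is finite, so sup(S) = max(S).
Sorted decreasing:
9, 10/7, -1/2, -1, -6/5, -8
The extremum is 9.
For every x in S, x <= 9. And 9 is in S, so it is attained.
Therefore sup(S) = 9.

9


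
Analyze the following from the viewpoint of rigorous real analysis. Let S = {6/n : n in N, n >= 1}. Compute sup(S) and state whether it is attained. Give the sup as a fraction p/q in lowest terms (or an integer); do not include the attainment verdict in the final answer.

Analysis:
- Values: 6, 3, 2, 3/2, ... strictly decreasing.
- The maximum is 6 (n=1); sup = 6 (attained).
- The set is bounded below by 0; 6/n -> 0 so 0 is the greatest lower bound.
- 0 is not in the set, so inf = 0 is not attained.
Conclusion: sup(S) = 6, attained in S.

6


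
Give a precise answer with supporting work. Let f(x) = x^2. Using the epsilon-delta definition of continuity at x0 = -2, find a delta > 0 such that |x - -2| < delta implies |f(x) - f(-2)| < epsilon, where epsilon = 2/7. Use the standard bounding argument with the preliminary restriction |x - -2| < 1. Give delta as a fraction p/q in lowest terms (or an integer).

Factor: |x^2 - (-2)^2| = |x - -2| * |x + -2|.
Impose |x - -2| < 1 first. Then |x + -2| = |(x - -2) + 2*(-2)| <= |x - -2| + 2*|-2| < 1 + 4 = 5.
So |x^2 - (-2)^2| < delta * 5.
We need delta * 5 <= 2/7, i.e. delta <= 2/7/5 = 2/35.
Since 2/35 < 1, this is tighter than 1; take delta = 2/35.
So delta = 2/35 works.

2/35


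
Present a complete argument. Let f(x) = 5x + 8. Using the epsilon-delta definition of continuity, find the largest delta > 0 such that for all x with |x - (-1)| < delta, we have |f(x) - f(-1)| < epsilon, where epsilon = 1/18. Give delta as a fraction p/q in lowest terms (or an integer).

We compute f(-1) = 5*(-1) + 8 = 3.
|f(x) - f(-1)| = |5x + 8 - (3)| = |5(x - (-1))| = 5|x - (-1)|.
We need 5|x - (-1)| < 1/18, i.e. |x - (-1)| < 1/18 / 5 = 1/90.
So any delta <= 1/90 works. Conversely, if delta > 1/90, then x = -1 + 1/90 satisfies |x - (-1)| = 1/90 < delta but |f(x) - f(-1)| = 5 * 1/90 = 1/18, which is not < 1/18; so no larger delta works.
Hence the largest such delta is 1/90.

1/90


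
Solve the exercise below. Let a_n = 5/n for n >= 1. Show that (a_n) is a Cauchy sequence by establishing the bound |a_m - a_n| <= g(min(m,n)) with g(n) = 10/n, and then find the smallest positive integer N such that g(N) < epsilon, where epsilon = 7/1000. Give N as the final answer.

For any m, n >= 1, by the triangle inequality:
|a_m - a_n| = |5/m - 5/n| <= 5*1/m + 5*1/n <= 10/min(m,n).
So g(n) = 10/n bounds the Cauchy difference. Since g(n) -> 0, (a_n) is Cauchy.
Now solve g(N) < 7/1000: 10/N < 7/1000 <=> N > 10 / (7/1000) = 10000/7.
The smallest integer strictly greater than 10000/7 is N = 1429.
Check: g(1429) = 10/1429 = 10/1429 < 7/1000; g(1428) = 5/714 >= 7/1000. So N = 1429.

1429


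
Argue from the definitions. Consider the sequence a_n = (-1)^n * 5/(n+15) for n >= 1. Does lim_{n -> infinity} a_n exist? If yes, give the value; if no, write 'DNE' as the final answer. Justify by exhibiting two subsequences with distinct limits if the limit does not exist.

Examine the behaviour of a_n along subsequences.
Even-n subsequence a_{2k} = 5/(2k+15) -> 0. Odd-n subsequence a_{2k+1} = -5/(2k+16) -> 0. Both tend to 0, which suggests the limit is 0; verify directly.
|a_n - 0| = 5/(n+15) < 5/n for every n >= 1.
Given epsilon > 0, choose a positive integer N > 5/epsilon. Then for all n >= N, |a_n| < 5/n <= 5/N < epsilon.
So by the definition of the limit, lim a_n exists and equals 0.

0


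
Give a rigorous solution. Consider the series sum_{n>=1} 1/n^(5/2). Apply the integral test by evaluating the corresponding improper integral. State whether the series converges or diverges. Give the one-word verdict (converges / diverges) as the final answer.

Let f(x) = x^(-5/2). Then f is positive, continuous, and decreasing on [1, infinity), so the integral test applies.
Compute the improper integral int_{1}^infinity f(x) dx:
  antiderivative F(x) = -2/(3*x^(3/2)).
  As x -> infinity, F(x) -> 0 (since p = 5/2 > 1).
  So int = F(infinity) - F(1) = 0 - (-2/3) = 2/3.
  Finite, so by the integral test, the series converges.

converges


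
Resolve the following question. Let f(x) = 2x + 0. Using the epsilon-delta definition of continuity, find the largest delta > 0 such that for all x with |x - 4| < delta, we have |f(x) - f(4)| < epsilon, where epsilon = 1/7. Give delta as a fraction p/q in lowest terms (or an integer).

We compute f(4) = 2*(4) + 0 = 8.
|f(x) - f(4)| = |2x + 0 - (8)| = |2(x - 4)| = 2|x - 4|.
We need 2|x - 4| < 1/7, i.e. |x - 4| < 1/7 / 2 = 1/14.
So any delta <= 1/14 works. Conversely, if delta > 1/14, then x = 4 + 1/14 satisfies |x - 4| = 1/14 < delta but |f(x) - f(4)| = 2 * 1/14 = 1/7, which is not < 1/7; so no larger delta works.
Hence the largest such delta is 1/14.

1/14


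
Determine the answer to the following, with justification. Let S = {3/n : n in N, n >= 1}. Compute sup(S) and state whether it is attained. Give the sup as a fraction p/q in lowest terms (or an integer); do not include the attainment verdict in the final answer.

Analysis:
- Values: 3, 3/2, 1, 3/4, ... strictly decreasing.
- The maximum is 3 (n=1); sup = 3 (attained).
- The set is bounded below by 0; 3/n -> 0 so 0 is the greatest lower bound.
- 0 is not in the set, so inf = 0 is not attained.
Conclusion: sup(S) = 3, attained in S.

3


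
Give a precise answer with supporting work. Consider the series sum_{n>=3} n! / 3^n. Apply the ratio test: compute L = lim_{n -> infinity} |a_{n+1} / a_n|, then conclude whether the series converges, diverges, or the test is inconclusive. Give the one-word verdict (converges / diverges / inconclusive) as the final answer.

Let a_n denote the general term. Form the ratio a_{n+1}/a_n and simplify:
a_{n+1}/a_n = n/3 + 1/3
Take the limit as n -> infinity: L = infinity.
Since L = infinity > 1 (or L = infinity), the ratio test implies the series diverges.

diverges


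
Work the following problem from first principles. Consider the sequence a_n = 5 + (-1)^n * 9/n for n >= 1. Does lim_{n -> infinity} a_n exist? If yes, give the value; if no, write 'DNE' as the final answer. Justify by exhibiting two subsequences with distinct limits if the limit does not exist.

Examine the behaviour of a_n along subsequences.
Even-n subsequence a_{2k} = 5 + 9/(2k) -> 5. Odd-n subsequence a_{2k+1} = 5 - 9/(2k+1) -> 5. Both tend to 5, which suggests the limit is 5; verify directly.
|a_n - 5| = |(-1)^n * 9/n| = 9/n for every n >= 1.
Given epsilon > 0, choose a positive integer N > 9/epsilon. Then for all n >= N, |a_n - 5| = 9/n <= 9/N < epsilon.
So by the definition of the limit, lim a_n exists and equals 5.

5


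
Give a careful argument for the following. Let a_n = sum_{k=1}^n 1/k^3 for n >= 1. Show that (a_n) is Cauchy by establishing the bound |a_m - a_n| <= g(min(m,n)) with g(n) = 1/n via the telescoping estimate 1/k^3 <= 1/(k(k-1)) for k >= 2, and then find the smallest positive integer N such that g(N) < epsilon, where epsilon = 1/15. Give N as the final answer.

For m > n >= 1: |a_m - a_n| = sum_{k=n+1}^m 1/k^3.
Use 1/k^3 <= 1/(k(k-1)) = 1/(k-1) - 1/k for k >= 2 (which holds since k^3 >= k^2 >= k(k-1) for k >= 2):
sum_{k=n+1}^m 1/k^3 <= sum_{k=n+1}^m (1/(k-1) - 1/k) = 1/n - 1/m <= 1/n.
By symmetry the same bound holds with n,m swapped, so |a_m - a_n| <= 1/min(m,n) = g(min(m,n)). Since g(n) -> 0, (a_n) is Cauchy.
Now solve g(N) < 1/15: 1/N < 1/15 <=> N > 1/(1/15) = 15.
The smallest integer strictly greater than 15 is N = 16.
Check: g(16) = 1/16 < 1/15; g(15) = 1/15 >= 1/15. So N = 16.

16


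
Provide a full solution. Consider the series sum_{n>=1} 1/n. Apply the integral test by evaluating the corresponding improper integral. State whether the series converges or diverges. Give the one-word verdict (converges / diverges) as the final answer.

Let f(x) = 1/x. Then f is positive, continuous, and decreasing on [1, infinity), so the integral test applies.
Compute the improper integral int_{1}^infinity f(x) dx:
  antiderivative F(x) = log(x).
  As x -> infinity, log(x) -> infinity.
  So int = infinity - log(1) = infinity. By the integral test, the series diverges.

diverges


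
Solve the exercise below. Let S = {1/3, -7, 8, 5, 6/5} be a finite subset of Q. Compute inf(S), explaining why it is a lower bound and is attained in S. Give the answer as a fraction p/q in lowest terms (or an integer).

S is finite, so inf(S) = min(S).
Sorted increasing:
-7, 1/3, 6/5, 5, 8
The extremum is -7.
For every x in S, x >= -7. And -7 is in S, so it is attained.
Therefore inf(S) = -7.

-7


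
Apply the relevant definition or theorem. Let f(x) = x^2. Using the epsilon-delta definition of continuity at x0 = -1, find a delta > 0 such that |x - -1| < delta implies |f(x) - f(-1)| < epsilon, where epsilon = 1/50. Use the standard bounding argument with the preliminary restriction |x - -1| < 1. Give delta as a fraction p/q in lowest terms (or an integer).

Factor: |x^2 - (-1)^2| = |x - -1| * |x + -1|.
Impose |x - -1| < 1 first. Then |x + -1| = |(x - -1) + 2*(-1)| <= |x - -1| + 2*|-1| < 1 + 2 = 3.
So |x^2 - (-1)^2| < delta * 3.
We need delta * 3 <= 1/50, i.e. delta <= 1/50/3 = 1/150.
Since 1/150 < 1, this is tighter than 1; take delta = 1/150.
So delta = 1/150 works.

1/150


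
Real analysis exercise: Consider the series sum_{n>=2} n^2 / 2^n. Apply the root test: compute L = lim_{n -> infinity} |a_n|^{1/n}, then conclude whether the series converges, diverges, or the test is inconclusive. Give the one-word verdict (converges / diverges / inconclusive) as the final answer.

Let a_n denote the general term. Form |a_n|^(1/n) and simplify:
|a_n|^(1/n) = n^(2/n)/2
Take the limit as n -> infinity: L = 1/2.
Since L = 1/2 < 1, the root test implies convergence.

converges


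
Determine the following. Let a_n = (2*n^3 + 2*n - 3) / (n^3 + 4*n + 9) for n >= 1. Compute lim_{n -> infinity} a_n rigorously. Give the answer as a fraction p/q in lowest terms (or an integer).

Divide numerator and denominator by n^3, the highest power:
numerator / n^3 = 2 + 2/n^2 - 3/n^3
denominator / n^3 = 1 + 4/n^2 + 9/n^3
As n -> infinity, all terms of the form c/n^k (k >= 1) tend to 0.
So numerator / n^3 -> 2 and denominator / n^3 -> 1.
Therefore lim a_n = 2.

2


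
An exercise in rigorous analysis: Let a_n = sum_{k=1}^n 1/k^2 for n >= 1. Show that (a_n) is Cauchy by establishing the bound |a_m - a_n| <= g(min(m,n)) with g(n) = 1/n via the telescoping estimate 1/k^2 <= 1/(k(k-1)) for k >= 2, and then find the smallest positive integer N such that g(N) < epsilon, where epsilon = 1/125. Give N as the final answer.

For m > n >= 1: |a_m - a_n| = sum_{k=n+1}^m 1/k^2.
Use 1/k^2 <= 1/(k(k-1)) = 1/(k-1) - 1/k for k >= 2:
sum_{k=n+1}^m 1/k^2 <= sum_{k=n+1}^m (1/(k-1) - 1/k) = 1/n - 1/m <= 1/n.
By symmetry the same bound holds with n,m swapped, so |a_m - a_n| <= 1/min(m,n) = g(min(m,n)). Since g(n) -> 0, (a_n) is Cauchy.
Now solve g(N) < 1/125: 1/N < 1/125 <=> N > 1/(1/125) = 125.
The smallest integer strictly greater than 125 is N = 126.
Check: g(126) = 1/126 < 1/125; g(125) = 1/125 >= 1/125. So N = 126.

126


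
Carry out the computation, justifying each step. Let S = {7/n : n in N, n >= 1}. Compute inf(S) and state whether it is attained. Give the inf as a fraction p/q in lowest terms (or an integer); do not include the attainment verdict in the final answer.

Analysis:
- Values: 7, 7/2, 7/3, 7/4, ... strictly decreasing.
- The maximum is 7 (n=1); sup = 7 (attained).
- The set is bounded below by 0; 7/n -> 0 so 0 is the greatest lower bound.
- 0 is not in the set, so inf = 0 is not attained.
Conclusion: inf(S) = 0, not attained in S.

0


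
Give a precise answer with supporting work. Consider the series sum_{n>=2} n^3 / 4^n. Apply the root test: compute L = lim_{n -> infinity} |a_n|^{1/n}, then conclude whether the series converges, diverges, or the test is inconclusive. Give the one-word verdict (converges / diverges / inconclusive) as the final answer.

Let a_n denote the general term. Form |a_n|^(1/n) and simplify:
|a_n|^(1/n) = n^(3/n)/4
Take the limit as n -> infinity: L = 1/4.
Since L = 1/4 < 1, the root test implies convergence.

converges


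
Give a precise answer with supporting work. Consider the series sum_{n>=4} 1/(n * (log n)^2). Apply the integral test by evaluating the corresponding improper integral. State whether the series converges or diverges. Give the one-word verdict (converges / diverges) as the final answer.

Let f(x) = 1/(x*log(x)^2). Then f is positive, continuous, and decreasing on [4, infinity), so the integral test applies.
Compute the improper integral int_{4}^infinity f(x) dx:
  antiderivative F(x) = -1/log(x).
  F(x) -> 0 as x -> infinity.  int = 0 - F(4) = 1/log(4) < infinity. By the integral test, the series converges.

converges


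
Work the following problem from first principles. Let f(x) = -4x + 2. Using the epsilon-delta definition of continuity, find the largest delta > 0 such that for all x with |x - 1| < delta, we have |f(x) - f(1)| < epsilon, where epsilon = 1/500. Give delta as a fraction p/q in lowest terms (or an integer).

We compute f(1) = -4*(1) + 2 = -2.
|f(x) - f(1)| = |-4x + 2 - (-2)| = |-4(x - 1)| = 4|x - 1|.
We need 4|x - 1| < 1/500, i.e. |x - 1| < 1/500 / 4 = 1/2000.
So any delta <= 1/2000 works. Conversely, if delta > 1/2000, then x = 1 + 1/2000 satisfies |x - 1| = 1/2000 < delta but |f(x) - f(1)| = 4 * 1/2000 = 1/500, which is not < 1/500; so no larger delta works.
Hence the largest such delta is 1/2000.

1/2000


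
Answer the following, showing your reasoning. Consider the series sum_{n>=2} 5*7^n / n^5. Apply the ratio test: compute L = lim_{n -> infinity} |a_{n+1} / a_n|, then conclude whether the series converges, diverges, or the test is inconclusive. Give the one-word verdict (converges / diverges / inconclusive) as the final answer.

Let a_n denote the general term. Form the ratio a_{n+1}/a_n and simplify:
a_{n+1}/a_n = 7*n^5/(n + 1)^5
Take the limit as n -> infinity: L = 7.
Since L = 7 > 1 (or L = infinity), the ratio test implies the series diverges.

diverges


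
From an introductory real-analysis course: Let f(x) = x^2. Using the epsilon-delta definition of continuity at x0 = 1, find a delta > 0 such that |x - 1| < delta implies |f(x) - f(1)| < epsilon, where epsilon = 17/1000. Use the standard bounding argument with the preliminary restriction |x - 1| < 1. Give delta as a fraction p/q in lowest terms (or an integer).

Factor: |x^2 - (1)^2| = |x - 1| * |x + 1|.
Impose |x - 1| < 1 first. Then |x + 1| = |(x - 1) + 2*(1)| <= |x - 1| + 2*|1| < 1 + 2 = 3.
So |x^2 - (1)^2| < delta * 3.
We need delta * 3 <= 17/1000, i.e. delta <= 17/1000/3 = 17/3000.
Since 17/3000 < 1, this is tighter than 1; take delta = 17/3000.
So delta = 17/3000 works.

17/3000


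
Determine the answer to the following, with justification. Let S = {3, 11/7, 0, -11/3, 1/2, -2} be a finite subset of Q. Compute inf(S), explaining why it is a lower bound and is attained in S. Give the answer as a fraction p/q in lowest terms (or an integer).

S is finite, so inf(S) = min(S).
Sorted increasing:
-11/3, -2, 0, 1/2, 11/7, 3
The extremum is -11/3.
For every x in S, x >= -11/3. And -11/3 is in S, so it is attained.
Therefore inf(S) = -11/3.

-11/3


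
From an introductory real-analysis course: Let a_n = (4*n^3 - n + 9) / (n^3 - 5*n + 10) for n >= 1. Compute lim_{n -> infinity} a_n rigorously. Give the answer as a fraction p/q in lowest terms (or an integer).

Divide numerator and denominator by n^3, the highest power:
numerator / n^3 = 4 - 1/n^2 + 9/n^3
denominator / n^3 = 1 - 5/n^2 + 10/n^3
As n -> infinity, all terms of the form c/n^k (k >= 1) tend to 0.
So numerator / n^3 -> 4 and denominator / n^3 -> 1.
Therefore lim a_n = 4.

4


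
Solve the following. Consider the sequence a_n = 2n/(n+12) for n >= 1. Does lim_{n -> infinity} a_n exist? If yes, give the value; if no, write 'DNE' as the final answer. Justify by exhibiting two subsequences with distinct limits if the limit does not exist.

Examine the behaviour of a_n along subsequences.
Even-n subsequence a_{2k} = 2(2k)/(2k+12) -> 2. Odd-n subsequence a_{2k+1} = 2(2k+1)/(2k+13) -> 2. Both tend to 2, which suggests the limit is 2; verify directly.
|a_n - 2| = |2n - 2(n+12)| / (n+12) = 24/(n+12) < 24/n for every n >= 1.
Given epsilon > 0, choose a positive integer N > 24/epsilon. Then for all n >= N, |a_n - 2| < 24/n <= 24/N < epsilon.
So by the definition of the limit, lim a_n exists and equals 2.

2


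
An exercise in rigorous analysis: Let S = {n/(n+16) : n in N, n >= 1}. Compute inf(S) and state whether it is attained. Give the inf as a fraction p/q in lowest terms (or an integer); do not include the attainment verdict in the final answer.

Analysis:
- Values: 1/17, 1/9, 3/19, 1/5, ... strictly increasing.
- Minimum is 1/17 (n=1); inf = 1/17 (attained).
- n/(n+16) = 1 - 16/(n+16) -> 1 from below as n -> infinity, and never equals 1.
- So sup = 1 (not attained).
Conclusion: inf(S) = 1/17, attained in S.

1/17


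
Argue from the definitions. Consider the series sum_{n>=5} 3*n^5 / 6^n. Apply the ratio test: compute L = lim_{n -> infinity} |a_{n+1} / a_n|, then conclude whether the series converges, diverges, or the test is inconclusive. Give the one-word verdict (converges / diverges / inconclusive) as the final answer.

Let a_n denote the general term. Form the ratio a_{n+1}/a_n and simplify:
a_{n+1}/a_n = (n + 1)^5/(6*n^5)
Take the limit as n -> infinity: L = 1/6.
Since L = 1/6 < 1, the ratio test implies the series converges.

converges


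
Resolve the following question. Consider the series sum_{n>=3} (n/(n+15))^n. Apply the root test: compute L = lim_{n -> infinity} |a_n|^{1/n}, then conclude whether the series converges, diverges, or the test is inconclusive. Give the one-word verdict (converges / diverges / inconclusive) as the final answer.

Let a_n denote the general term. Form |a_n|^(1/n) and simplify:
|a_n|^(1/n) = n/(n + 15)
Take the limit as n -> infinity: L = 1.
Since L = 1, the root test is inconclusive. (In fact a_n = (n/(n+15))^n -> e^(-15) != 0, so the nth-term test shows divergence; but the root test itself gives no conclusion.)

inconclusive


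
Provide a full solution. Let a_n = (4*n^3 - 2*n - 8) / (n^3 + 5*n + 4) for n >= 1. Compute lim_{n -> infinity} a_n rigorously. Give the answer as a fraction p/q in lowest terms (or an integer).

Divide numerator and denominator by n^3, the highest power:
numerator / n^3 = 4 - 2/n^2 - 8/n^3
denominator / n^3 = 1 + 5/n^2 + 4/n^3
As n -> infinity, all terms of the form c/n^k (k >= 1) tend to 0.
So numerator / n^3 -> 4 and denominator / n^3 -> 1.
Therefore lim a_n = 4.

4


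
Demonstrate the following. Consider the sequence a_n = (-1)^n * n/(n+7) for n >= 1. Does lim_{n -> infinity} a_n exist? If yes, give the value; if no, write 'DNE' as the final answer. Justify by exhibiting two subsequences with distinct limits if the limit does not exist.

Examine the behaviour of a_n along subsequences.
a_{2k} = 2k/(2k+7) -> 1. a_{2k+1} = -(2k+1)/(2k+8) -> -1.
Since these two subsequential limits are 1 and -1, distinct, the full sequence cannot converge (a convergent sequence has all subsequences tending to the same limit). So lim a_n does not exist.

DNE


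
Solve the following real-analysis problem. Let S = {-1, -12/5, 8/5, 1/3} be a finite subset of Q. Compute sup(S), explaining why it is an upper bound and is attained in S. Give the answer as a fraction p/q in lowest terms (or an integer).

S is finite, so sup(S) = max(S).
Sorted decreasing:
8/5, 1/3, -1, -12/5
The extremum is 8/5.
For every x in S, x <= 8/5. And 8/5 is in S, so it is attained.
Therefore sup(S) = 8/5.

8/5


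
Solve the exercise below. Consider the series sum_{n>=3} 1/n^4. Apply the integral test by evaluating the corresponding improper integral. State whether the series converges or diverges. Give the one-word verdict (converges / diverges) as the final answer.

Let f(x) = x^(-4). Then f is positive, continuous, and decreasing on [3, infinity), so the integral test applies.
Compute the improper integral int_{3}^infinity f(x) dx:
  antiderivative F(x) = -1/(3*x^3).
  As x -> infinity, F(x) -> 0 (since p = 4 > 1).
  So int = F(infinity) - F(3) = 0 - (-1/81) = 1/81.
  Finite, so by the integral test, the series converges.

converges


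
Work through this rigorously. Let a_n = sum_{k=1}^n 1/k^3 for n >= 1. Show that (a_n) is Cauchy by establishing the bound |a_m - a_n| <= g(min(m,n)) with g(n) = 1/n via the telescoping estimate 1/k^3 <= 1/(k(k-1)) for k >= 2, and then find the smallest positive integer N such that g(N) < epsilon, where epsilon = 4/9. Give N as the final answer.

For m > n >= 1: |a_m - a_n| = sum_{k=n+1}^m 1/k^3.
Use 1/k^3 <= 1/(k(k-1)) = 1/(k-1) - 1/k for k >= 2 (which holds since k^3 >= k^2 >= k(k-1) for k >= 2):
sum_{k=n+1}^m 1/k^3 <= sum_{k=n+1}^m (1/(k-1) - 1/k) = 1/n - 1/m <= 1/n.
By symmetry the same bound holds with n,m swapped, so |a_m - a_n| <= 1/min(m,n) = g(min(m,n)). Since g(n) -> 0, (a_n) is Cauchy.
Now solve g(N) < 4/9: 1/N < 4/9 <=> N > 1/(4/9) = 9/4.
The smallest integer strictly greater than 9/4 is N = 3.
Check: g(3) = 1/3 < 4/9; g(2) = 1/2 >= 4/9. So N = 3.

3


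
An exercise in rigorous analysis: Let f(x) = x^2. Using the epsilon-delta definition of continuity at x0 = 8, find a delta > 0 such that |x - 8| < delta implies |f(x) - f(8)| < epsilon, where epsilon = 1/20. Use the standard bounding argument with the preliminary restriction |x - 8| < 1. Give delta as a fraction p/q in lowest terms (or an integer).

Factor: |x^2 - (8)^2| = |x - 8| * |x + 8|.
Impose |x - 8| < 1 first. Then |x + 8| = |(x - 8) + 2*(8)| <= |x - 8| + 2*|8| < 1 + 16 = 17.
So |x^2 - (8)^2| < delta * 17.
We need delta * 17 <= 1/20, i.e. delta <= 1/20/17 = 1/340.
Since 1/340 < 1, this is tighter than 1; take delta = 1/340.
So delta = 1/340 works.

1/340


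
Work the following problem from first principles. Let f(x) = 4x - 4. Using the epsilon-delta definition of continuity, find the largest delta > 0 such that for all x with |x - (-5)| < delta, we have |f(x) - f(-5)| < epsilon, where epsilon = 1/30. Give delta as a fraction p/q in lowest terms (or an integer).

We compute f(-5) = 4*(-5) - 4 = -24.
|f(x) - f(-5)| = |4x - 4 - (-24)| = |4(x - (-5))| = 4|x - (-5)|.
We need 4|x - (-5)| < 1/30, i.e. |x - (-5)| < 1/30 / 4 = 1/120.
So any delta <= 1/120 works. Conversely, if delta > 1/120, then x = -5 + 1/120 satisfies |x - (-5)| = 1/120 < delta but |f(x) - f(-5)| = 4 * 1/120 = 1/30, which is not < 1/30; so no larger delta works.
Hence the largest such delta is 1/120.

1/120


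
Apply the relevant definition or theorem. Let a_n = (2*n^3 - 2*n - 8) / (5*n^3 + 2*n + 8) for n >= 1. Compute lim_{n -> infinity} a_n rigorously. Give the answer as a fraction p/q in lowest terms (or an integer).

Divide numerator and denominator by n^3, the highest power:
numerator / n^3 = 2 - 2/n^2 - 8/n^3
denominator / n^3 = 5 + 2/n^2 + 8/n^3
As n -> infinity, all terms of the form c/n^k (k >= 1) tend to 0.
So numerator / n^3 -> 2 and denominator / n^3 -> 5.
Therefore lim a_n = 2/5.

2/5


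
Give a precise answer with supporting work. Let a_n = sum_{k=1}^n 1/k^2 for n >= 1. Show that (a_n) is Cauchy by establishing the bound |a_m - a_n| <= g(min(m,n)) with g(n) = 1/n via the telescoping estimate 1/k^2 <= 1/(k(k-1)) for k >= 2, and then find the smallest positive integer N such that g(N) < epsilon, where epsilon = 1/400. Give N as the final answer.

For m > n >= 1: |a_m - a_n| = sum_{k=n+1}^m 1/k^2.
Use 1/k^2 <= 1/(k(k-1)) = 1/(k-1) - 1/k for k >= 2:
sum_{k=n+1}^m 1/k^2 <= sum_{k=n+1}^m (1/(k-1) - 1/k) = 1/n - 1/m <= 1/n.
By symmetry the same bound holds with n,m swapped, so |a_m - a_n| <= 1/min(m,n) = g(min(m,n)). Since g(n) -> 0, (a_n) is Cauchy.
Now solve g(N) < 1/400: 1/N < 1/400 <=> N > 1/(1/400) = 400.
The smallest integer strictly greater than 400 is N = 401.
Check: g(401) = 1/401 < 1/400; g(400) = 1/400 >= 1/400. So N = 401.

401


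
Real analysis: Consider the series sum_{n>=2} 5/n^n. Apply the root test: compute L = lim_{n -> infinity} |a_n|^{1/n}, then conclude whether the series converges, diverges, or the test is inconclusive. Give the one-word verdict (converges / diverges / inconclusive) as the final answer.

Let a_n denote the general term. Form |a_n|^(1/n) and simplify:
|a_n|^(1/n) = 5^(1/n)/n
Take the limit as n -> infinity: L = 0.
Since L = 0 < 1, the root test implies convergence.

converges


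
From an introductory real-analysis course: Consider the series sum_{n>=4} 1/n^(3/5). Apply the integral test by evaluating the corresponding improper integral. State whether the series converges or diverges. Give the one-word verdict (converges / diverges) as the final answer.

Let f(x) = x^(-3/5). Then f is positive, continuous, and decreasing on [4, infinity), so the integral test applies.
Compute the improper integral int_{4}^infinity f(x) dx:
  antiderivative F(x) = 5*x^(2/5)/2.
  As x -> infinity, F(x) -> infinity (since p = 3/5 < 1).
  So the integral diverges. By the integral test, the series diverges.

diverges


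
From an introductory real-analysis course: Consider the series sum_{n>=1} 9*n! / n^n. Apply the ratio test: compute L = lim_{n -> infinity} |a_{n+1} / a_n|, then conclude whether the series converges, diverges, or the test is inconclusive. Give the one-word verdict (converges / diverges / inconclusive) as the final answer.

Let a_n denote the general term. Form the ratio a_{n+1}/a_n and simplify:
a_{n+1}/a_n = (n/(n + 1))^n
Take the limit as n -> infinity: L = exp(-1).
Since L = exp(-1) < 1, the ratio test implies the series converges.

converges


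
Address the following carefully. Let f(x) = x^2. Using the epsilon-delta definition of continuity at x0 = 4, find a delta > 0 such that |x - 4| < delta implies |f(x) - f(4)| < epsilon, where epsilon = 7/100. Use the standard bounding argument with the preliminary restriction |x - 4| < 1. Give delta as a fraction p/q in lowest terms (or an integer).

Factor: |x^2 - (4)^2| = |x - 4| * |x + 4|.
Impose |x - 4| < 1 first. Then |x + 4| = |(x - 4) + 2*(4)| <= |x - 4| + 2*|4| < 1 + 8 = 9.
So |x^2 - (4)^2| < delta * 9.
We need delta * 9 <= 7/100, i.e. delta <= 7/100/9 = 7/900.
Since 7/900 < 1, this is tighter than 1; take delta = 7/900.
So delta = 7/900 works.

7/900


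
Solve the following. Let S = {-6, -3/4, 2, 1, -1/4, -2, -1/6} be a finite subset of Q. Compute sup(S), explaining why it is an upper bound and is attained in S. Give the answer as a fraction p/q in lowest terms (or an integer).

S is finite, so sup(S) = max(S).
Sorted decreasing:
2, 1, -1/6, -1/4, -3/4, -2, -6
The extremum is 2.
For every x in S, x <= 2. And 2 is in S, so it is attained.
Therefore sup(S) = 2.

2


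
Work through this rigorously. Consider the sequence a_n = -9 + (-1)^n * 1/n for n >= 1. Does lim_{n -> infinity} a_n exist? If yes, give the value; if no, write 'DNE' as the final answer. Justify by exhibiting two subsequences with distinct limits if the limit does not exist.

Examine the behaviour of a_n along subsequences.
Even-n subsequence a_{2k} = -9 + 1/(2k) -> -9. Odd-n subsequence a_{2k+1} = -9 - 1/(2k+1) -> -9. Both tend to -9, which suggests the limit is -9; verify directly.
|a_n - (-9)| = |(-1)^n * 1/n| = 1/n for every n >= 1.
Given epsilon > 0, choose a positive integer N > 1/epsilon. Then for all n >= N, |a_n - (-9)| = 1/n <= 1/N < epsilon.
So by the definition of the limit, lim a_n exists and equals -9.

-9


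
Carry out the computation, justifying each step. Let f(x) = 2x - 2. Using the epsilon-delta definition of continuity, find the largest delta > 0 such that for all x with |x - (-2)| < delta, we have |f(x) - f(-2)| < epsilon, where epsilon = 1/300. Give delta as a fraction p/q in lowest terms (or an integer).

We compute f(-2) = 2*(-2) - 2 = -6.
|f(x) - f(-2)| = |2x - 2 - (-6)| = |2(x - (-2))| = 2|x - (-2)|.
We need 2|x - (-2)| < 1/300, i.e. |x - (-2)| < 1/300 / 2 = 1/600.
So any delta <= 1/600 works. Conversely, if delta > 1/600, then x = -2 + 1/600 satisfies |x - (-2)| = 1/600 < delta but |f(x) - f(-2)| = 2 * 1/600 = 1/300, which is not < 1/300; so no larger delta works.
Hence the largest such delta is 1/600.

1/600


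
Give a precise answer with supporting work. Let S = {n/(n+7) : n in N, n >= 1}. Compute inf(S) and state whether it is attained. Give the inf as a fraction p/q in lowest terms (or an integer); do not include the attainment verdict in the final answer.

Analysis:
- Values: 1/8, 2/9, 3/10, 4/11, ... strictly increasing.
- Minimum is 1/8 (n=1); inf = 1/8 (attained).
- n/(n+7) = 1 - 7/(n+7) -> 1 from below as n -> infinity, and never equals 1.
- So sup = 1 (not attained).
Conclusion: inf(S) = 1/8, attained in S.

1/8


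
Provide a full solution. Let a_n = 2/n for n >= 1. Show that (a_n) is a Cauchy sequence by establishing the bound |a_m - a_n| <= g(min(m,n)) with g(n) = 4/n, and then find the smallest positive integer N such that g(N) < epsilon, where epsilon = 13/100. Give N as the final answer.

For any m, n >= 1, by the triangle inequality:
|a_m - a_n| = |2/m - 2/n| <= 2*1/m + 2*1/n <= 4/min(m,n).
So g(n) = 4/n bounds the Cauchy difference. Since g(n) -> 0, (a_n) is Cauchy.
Now solve g(N) < 13/100: 4/N < 13/100 <=> N > 4 / (13/100) = 400/13.
The smallest integer strictly greater than 400/13 is N = 31.
Check: g(31) = 4/31 = 4/31 < 13/100; g(30) = 2/15 >= 13/100. So N = 31.

31


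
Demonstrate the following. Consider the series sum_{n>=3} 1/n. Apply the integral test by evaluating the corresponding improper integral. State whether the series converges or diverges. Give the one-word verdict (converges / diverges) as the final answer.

Let f(x) = 1/x. Then f is positive, continuous, and decreasing on [3, infinity), so the integral test applies.
Compute the improper integral int_{3}^infinity f(x) dx:
  antiderivative F(x) = log(x).
  As x -> infinity, log(x) -> infinity.
  So int = infinity - log(3) = infinity. By the integral test, the series diverges.

diverges
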